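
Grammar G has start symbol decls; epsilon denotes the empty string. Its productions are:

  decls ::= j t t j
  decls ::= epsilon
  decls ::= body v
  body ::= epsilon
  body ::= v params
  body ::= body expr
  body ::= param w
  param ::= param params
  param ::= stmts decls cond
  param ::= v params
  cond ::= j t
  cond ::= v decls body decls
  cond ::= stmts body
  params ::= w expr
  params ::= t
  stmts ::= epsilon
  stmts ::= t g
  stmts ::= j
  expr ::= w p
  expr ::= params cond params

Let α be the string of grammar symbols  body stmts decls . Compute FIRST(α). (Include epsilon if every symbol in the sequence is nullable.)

{ j, t, v, w, epsilon }

Add FIRST(body)\{epsilon} = { j, t, v, w }; body is nullable, continue.
Add FIRST(stmts)\{epsilon} = { j, t }; stmts is nullable, continue.
Add FIRST(decls)\{epsilon} = { j, t, v, w }; decls is nullable, continue.
Every symbol is nullable, so include epsilon.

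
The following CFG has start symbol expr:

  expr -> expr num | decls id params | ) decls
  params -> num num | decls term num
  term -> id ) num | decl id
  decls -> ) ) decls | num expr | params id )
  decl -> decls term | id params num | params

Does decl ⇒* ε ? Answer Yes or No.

No

No nonterminal in this grammar is nullable.
No production of decl has an RHS whose symbols are all nullable, so decl is not nullable.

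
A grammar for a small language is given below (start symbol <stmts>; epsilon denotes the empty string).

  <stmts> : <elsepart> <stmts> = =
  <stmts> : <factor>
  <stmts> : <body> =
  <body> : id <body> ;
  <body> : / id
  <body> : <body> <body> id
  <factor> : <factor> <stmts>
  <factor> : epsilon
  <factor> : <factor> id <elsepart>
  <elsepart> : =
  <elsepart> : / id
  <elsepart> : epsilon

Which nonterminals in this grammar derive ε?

{ <elsepart>, <factor>, <stmts> }

Directly nullable (have an epsilon-production): <factor>, <elsepart>.
<stmts> : <factor> with every symbol nullable, so <stmts> is nullable.
No other nonterminal has a production whose RHS symbols are all nullable.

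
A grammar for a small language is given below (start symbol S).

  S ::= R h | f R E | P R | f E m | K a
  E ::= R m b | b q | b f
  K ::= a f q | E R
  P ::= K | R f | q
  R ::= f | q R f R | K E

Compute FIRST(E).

From E ::= R m b: add FIRST(R) = { a, b, f, q }.
E ::= b q contributes {b}.
E ::= b f contributes {b}.
Union: FIRST(E) = { a, b, f, q }.

{ a, b, f, q }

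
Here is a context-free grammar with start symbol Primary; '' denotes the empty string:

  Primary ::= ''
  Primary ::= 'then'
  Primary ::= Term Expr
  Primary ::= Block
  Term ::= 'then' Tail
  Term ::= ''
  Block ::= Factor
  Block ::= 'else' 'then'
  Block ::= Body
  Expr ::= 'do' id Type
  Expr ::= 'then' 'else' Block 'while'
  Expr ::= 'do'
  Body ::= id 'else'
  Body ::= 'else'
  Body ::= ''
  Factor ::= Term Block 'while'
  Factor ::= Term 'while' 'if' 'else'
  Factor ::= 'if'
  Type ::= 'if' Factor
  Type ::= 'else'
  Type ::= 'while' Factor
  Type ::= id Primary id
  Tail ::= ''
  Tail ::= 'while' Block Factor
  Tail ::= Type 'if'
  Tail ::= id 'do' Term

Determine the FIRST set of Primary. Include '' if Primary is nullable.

{ 'do', 'else', 'if', 'then', 'while', id, '' }

Primary ::= '' contributes ''.
Primary ::= 'then' contributes {'then'}.
From Primary ::= Term Expr: Term nullable, take FIRST(Term) ∪ FIRST(Expr) = { 'do', 'then' }.
From Primary ::= Block: add FIRST(Block) = { 'else', 'if', 'then', 'while', id, '' } (including '' since Block is nullable).
Union: FIRST(Primary) = { 'do', 'else', 'if', 'then', 'while', id, '' }.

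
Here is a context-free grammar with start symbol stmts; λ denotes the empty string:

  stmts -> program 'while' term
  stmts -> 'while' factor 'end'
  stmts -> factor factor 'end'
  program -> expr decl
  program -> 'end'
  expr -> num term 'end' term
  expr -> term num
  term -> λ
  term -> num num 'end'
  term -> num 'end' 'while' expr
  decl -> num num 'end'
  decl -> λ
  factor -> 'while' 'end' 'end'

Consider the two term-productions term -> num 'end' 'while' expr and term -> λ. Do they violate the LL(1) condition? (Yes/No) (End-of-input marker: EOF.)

FIRST(num 'end' 'while' expr) = { num } and FIRST(λ) = { λ }.
The second alternative is nullable and FOLLOW(term) = { EOF, 'end', 'while', num } shares num with FIRST of the first — conflict.

Yes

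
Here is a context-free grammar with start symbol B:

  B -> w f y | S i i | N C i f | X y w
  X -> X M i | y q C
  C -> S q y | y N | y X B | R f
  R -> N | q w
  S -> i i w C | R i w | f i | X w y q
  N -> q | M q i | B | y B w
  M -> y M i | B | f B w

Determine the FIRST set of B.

B -> w f y contributes {w}.
From B -> S i i: add FIRST(S) = { f, i, q, w, y }.
From B -> N C i f: add FIRST(N) = { f, i, q, w, y }.
From B -> X y w: add FIRST(X) = { y }.
Union: FIRST(B) = { f, i, q, w, y }.

{ f, i, q, w, y }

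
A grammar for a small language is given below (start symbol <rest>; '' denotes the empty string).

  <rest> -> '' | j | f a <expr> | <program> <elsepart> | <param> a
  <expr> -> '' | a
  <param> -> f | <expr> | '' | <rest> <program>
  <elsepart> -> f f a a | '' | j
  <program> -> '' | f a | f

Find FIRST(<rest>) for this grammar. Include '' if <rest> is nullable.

<rest> -> '' contributes ''.
<rest> -> j contributes {j}.
<rest> -> f a <expr> contributes {f}.
From <rest> -> <program> <elsepart>: <program>, <elsepart> nullable, take FIRST(<program>) ∪ FIRST(<elsepart>) = { f, j }; also '' since the whole RHS is nullable.
From <rest> -> <param> a: <param> nullable, take FIRST(<param>) ∪ {a} = { a, f, j }.
Union: FIRST(<rest>) = { a, f, j, '' }.

{ a, f, j, '' }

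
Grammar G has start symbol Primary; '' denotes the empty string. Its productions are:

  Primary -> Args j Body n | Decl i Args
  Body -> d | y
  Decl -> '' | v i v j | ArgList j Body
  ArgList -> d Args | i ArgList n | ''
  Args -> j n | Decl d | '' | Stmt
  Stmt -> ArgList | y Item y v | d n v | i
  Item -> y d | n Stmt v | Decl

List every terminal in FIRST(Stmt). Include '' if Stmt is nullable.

{ d, i, y, '' }

From Stmt -> ArgList: add FIRST(ArgList) = { d, i, '' } (including '' since ArgList is nullable).
Stmt -> y Item y v contributes {y}.
Stmt -> d n v contributes {d}.
Stmt -> i contributes {i}.
Union: FIRST(Stmt) = { d, i, y, '' }.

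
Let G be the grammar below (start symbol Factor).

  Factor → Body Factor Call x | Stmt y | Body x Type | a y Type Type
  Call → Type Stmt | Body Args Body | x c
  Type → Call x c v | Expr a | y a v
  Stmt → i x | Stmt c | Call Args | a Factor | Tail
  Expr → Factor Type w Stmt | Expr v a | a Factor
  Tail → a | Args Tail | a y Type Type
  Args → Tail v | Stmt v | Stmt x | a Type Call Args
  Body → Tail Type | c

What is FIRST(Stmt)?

{ a, c, i, x, y }

Stmt → i x contributes {i}.
From Stmt → Stmt c: add FIRST(Stmt) = { a, c, i, x, y }.
From Stmt → Call Args: add FIRST(Call) = { a, c, i, x, y }.
Stmt → a Factor contributes {a}.
From Stmt → Tail: add FIRST(Tail) = { a, c, i, x, y }.
Union: FIRST(Stmt) = { a, c, i, x, y }.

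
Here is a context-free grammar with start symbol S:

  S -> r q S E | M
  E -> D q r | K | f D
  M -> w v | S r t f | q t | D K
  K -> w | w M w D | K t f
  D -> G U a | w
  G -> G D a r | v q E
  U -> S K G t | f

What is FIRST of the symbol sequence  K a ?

{ w }

Add FIRST(K) = { w }; K is not nullable, stop.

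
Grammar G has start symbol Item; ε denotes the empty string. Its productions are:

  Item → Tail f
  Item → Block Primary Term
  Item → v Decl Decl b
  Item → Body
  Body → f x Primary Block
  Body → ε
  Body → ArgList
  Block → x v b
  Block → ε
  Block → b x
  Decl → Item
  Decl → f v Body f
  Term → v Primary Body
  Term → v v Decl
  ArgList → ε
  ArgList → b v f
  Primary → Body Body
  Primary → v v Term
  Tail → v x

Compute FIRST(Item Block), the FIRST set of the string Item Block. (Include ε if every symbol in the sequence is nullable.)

Add FIRST(Item)\{ε} = { b, f, v, x }; Item is nullable, continue.
Add FIRST(Block)\{ε} = { b, x }; Block is nullable, continue.
Every symbol is nullable, so include ε.

{ b, f, v, x, ε }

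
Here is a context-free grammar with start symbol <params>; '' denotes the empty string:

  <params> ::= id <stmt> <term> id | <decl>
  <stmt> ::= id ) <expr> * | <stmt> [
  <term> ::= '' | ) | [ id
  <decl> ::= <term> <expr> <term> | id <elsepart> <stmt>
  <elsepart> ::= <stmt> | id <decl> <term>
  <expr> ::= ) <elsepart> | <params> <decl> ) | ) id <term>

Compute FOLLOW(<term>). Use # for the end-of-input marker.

In <params> ::= id <stmt> <term> id: add FIRST(id) = { id }.
In <decl> ::= <term> <expr> <term>: add FIRST(<expr> <term>) = { ), [, id }.
In <decl> ::= <term> <expr> <term>: <term> is at the end, add FOLLOW(<decl>) = { #, ), *, [, id }.
In <elsepart> ::= id <decl> <term>: <term> is at the end, add FOLLOW(<elsepart>) = { #, ), *, [, id }.
In <expr> ::= ) id <term>: <term> is at the end, add FOLLOW(<expr>) = { #, ), *, [, id }.
Union: FOLLOW(<term>) = { #, ), *, [, id }.

{ #, ), *, [, id }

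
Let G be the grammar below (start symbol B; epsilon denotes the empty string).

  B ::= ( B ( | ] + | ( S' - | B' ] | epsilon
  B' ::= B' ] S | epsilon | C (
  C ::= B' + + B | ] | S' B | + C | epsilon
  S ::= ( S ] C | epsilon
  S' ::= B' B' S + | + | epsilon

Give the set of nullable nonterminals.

{ B, B', C, S, S' }

Directly nullable (have an epsilon-production): B, B', C, S, S'.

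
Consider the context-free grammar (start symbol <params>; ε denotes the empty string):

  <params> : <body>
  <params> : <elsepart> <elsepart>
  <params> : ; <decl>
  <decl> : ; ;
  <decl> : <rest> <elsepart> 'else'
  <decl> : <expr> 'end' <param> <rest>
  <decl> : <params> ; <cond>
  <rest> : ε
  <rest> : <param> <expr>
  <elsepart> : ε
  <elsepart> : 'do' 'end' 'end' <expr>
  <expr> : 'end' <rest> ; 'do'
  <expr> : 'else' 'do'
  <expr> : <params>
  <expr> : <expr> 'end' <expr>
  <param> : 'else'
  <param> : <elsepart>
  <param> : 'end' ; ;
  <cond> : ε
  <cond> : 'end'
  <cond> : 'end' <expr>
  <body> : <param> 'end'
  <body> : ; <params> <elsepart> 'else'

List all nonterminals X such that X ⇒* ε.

{ <cond>, <elsepart>, <expr>, <param>, <params>, <rest> }

Directly nullable (have an ε-production): <rest>, <elsepart>, <cond>.
<expr> : <params> with every symbol nullable, so <expr> is nullable.
<param> : <elsepart> with every symbol nullable, so <param> is nullable.
<params> : <elsepart> <elsepart> with every symbol nullable, so <params> is nullable.
No other nonterminal has a production whose RHS symbols are all nullable.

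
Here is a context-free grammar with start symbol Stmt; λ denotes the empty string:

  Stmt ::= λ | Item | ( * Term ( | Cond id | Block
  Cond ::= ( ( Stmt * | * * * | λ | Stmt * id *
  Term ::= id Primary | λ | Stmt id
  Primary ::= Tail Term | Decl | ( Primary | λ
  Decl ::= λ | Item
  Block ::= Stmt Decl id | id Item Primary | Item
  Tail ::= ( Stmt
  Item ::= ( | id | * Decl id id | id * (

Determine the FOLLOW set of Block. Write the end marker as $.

In Stmt ::= Block: Block is at the end, add FOLLOW(Stmt) = { $, (, *, id }.
Union: FOLLOW(Block) = { $, (, *, id }.

{ $, (, *, id }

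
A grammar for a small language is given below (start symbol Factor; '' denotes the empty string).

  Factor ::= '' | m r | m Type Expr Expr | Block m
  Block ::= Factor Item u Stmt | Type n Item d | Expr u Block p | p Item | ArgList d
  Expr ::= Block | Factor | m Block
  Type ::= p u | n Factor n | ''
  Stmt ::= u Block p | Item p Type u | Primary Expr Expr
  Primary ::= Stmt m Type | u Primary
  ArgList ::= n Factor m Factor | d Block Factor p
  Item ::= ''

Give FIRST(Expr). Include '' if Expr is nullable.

From Expr ::= Block: add FIRST(Block) = { d, m, n, p, u }.
From Expr ::= Factor: add FIRST(Factor) = { d, m, n, p, u, '' } (including '' since Factor is nullable).
Expr ::= m Block contributes {m}.
Union: FIRST(Expr) = { d, m, n, p, u, '' }.

{ d, m, n, p, u, '' }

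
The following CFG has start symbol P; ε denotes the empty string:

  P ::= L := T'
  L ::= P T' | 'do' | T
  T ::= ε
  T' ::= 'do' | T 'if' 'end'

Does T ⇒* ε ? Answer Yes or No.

T has an ε-production, so T ⇒ ε.

Yes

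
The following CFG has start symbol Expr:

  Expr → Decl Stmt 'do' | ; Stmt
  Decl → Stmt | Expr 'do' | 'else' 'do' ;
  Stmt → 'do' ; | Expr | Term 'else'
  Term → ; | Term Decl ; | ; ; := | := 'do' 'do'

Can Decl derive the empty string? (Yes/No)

No nonterminal in this grammar is nullable.
No production of Decl has an RHS whose symbols are all nullable, so Decl is not nullable.

No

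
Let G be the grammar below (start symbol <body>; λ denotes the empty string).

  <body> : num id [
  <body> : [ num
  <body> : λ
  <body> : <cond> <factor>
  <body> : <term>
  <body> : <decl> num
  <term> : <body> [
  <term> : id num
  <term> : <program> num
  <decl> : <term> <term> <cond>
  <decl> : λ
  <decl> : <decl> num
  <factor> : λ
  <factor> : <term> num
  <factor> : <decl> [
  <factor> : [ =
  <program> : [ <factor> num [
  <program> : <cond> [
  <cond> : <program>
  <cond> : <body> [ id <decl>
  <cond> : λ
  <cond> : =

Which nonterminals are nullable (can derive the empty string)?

Directly nullable (have an λ-production): <body>, <decl>, <factor>, <cond>.
No other nonterminal has a production whose RHS symbols are all nullable.

{ <body>, <cond>, <decl>, <factor> }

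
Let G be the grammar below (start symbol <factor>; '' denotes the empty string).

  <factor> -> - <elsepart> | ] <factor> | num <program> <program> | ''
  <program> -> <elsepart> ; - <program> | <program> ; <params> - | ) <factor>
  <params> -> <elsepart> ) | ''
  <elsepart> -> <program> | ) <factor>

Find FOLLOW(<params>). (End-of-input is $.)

In <program> -> <program> ; <params> -: add FIRST(-) = { - }.
Union: FOLLOW(<params>) = { - }.

{ - }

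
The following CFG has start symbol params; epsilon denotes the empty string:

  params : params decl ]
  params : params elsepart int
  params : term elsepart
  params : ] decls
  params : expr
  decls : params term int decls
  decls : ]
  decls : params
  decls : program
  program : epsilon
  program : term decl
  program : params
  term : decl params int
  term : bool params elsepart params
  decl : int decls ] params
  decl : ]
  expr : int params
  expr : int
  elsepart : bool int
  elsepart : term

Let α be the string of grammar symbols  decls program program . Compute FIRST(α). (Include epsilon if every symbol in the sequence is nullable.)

Add FIRST(decls)\{epsilon} = { ], bool, int }; decls is nullable, continue.
Add FIRST(program)\{epsilon} = { ], bool, int }; program is nullable, continue.
Add FIRST(program)\{epsilon} = { ], bool, int }; program is nullable, continue.
Every symbol is nullable, so include epsilon.

{ ], bool, int, epsilon }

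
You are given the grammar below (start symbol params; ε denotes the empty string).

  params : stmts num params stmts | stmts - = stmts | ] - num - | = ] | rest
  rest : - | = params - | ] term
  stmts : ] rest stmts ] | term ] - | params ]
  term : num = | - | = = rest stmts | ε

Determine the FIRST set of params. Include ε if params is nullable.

{ -, =, ], num }

From params : stmts num params stmts: add FIRST(stmts) = { -, =, ], num }.
From params : stmts - = stmts: add FIRST(stmts) = { -, =, ], num }.
params : ] - num - contributes {]}.
params : = ] contributes {=}.
From params : rest: add FIRST(rest) = { -, =, ] }.
Union: FIRST(params) = { -, =, ], num }.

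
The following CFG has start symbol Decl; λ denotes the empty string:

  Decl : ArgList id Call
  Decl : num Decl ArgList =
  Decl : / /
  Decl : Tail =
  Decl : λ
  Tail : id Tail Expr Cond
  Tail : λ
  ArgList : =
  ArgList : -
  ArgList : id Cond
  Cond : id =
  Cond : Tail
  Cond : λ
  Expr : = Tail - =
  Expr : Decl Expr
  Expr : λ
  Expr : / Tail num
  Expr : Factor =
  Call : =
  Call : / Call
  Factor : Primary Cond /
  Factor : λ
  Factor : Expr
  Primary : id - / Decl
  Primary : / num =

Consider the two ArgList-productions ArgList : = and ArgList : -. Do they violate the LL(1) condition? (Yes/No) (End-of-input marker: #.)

FIRST(=) = { = } and FIRST(-) = { - }.
The FIRST sets are disjoint and neither alternative is nullable — no conflict.

No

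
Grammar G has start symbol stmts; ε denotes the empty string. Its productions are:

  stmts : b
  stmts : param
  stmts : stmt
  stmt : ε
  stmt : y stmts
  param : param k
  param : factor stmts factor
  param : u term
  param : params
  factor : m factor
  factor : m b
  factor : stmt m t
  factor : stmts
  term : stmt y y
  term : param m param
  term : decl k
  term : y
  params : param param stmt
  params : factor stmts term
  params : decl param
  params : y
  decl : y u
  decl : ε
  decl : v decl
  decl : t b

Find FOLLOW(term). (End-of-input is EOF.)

In param : u term: term is at the end, add FOLLOW(param) = { EOF, b, k, m, t, u, v, y }.
In params : factor stmts term: term is at the end, add FOLLOW(params) = { EOF, b, k, m, t, u, v, y }.
Union: FOLLOW(term) = { EOF, b, k, m, t, u, v, y }.

{ EOF, b, k, m, t, u, v, y }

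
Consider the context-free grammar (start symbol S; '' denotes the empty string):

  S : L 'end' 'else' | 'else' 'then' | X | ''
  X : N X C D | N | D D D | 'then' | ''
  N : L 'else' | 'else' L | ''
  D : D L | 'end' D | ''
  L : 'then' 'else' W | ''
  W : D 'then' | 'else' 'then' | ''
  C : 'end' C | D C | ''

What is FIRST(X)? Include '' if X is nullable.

From X : N X C D: N, X, C, D nullable, take FIRST(N) ∪ FIRST(X) ∪ FIRST(C) ∪ FIRST(D) = { 'else', 'end', 'then' }; also '' since the whole RHS is nullable.
From X : N: add FIRST(N) = { 'else', 'then', '' } (including '' since N is nullable).
From X : D D D: D, D, D nullable, take FIRST(D) ∪ FIRST(D) ∪ FIRST(D) = { 'end', 'then' }; also '' since the whole RHS is nullable.
X : 'then' contributes {'then'}.
X : '' contributes ''.
Union: FIRST(X) = { 'else', 'end', 'then', '' }.

{ 'else', 'end', 'then', '' }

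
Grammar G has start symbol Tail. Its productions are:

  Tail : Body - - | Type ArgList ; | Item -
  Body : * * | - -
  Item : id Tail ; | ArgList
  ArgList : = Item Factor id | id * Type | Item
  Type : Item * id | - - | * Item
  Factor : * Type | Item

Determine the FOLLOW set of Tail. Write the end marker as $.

Tail is the start symbol, so $ ∈ FOLLOW(Tail).
In Item : id Tail ;: add FIRST(;) = { ; }.
Union: FOLLOW(Tail) = { $, ; }.

{ $, ; }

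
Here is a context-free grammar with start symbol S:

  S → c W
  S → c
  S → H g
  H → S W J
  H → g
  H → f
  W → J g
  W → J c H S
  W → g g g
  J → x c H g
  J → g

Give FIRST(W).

{ g, x }

From W → J g: add FIRST(J) = { g, x }.
From W → J c H S: add FIRST(J) = { g, x }.
W → g g g contributes {g}.
Union: FIRST(W) = { g, x }.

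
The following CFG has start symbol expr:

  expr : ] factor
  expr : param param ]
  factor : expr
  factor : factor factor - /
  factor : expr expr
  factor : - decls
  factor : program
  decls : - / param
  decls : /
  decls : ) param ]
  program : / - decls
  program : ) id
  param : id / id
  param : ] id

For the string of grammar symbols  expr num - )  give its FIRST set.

Add FIRST(expr) = { ], id }; expr is not nullable, stop.

{ ], id }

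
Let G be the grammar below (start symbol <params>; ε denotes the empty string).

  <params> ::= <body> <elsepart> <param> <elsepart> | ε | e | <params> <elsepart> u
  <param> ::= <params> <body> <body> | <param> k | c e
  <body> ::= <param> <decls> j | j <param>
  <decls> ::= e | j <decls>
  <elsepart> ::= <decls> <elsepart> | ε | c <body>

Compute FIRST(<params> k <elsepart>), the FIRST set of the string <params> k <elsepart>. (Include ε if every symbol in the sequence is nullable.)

{ c, e, j, k, u }

Add FIRST(<params>)\{ε} = { c, e, j, u }; <params> is nullable, continue.
k is a terminal; add {k} and stop.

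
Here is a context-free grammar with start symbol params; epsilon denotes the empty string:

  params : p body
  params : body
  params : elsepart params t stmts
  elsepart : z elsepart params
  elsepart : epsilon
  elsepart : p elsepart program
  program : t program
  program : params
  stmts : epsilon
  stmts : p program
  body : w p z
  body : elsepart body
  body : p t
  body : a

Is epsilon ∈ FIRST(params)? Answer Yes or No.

Nullable nonterminals: elsepart, stmts.
No production of params has an RHS whose symbols are all nullable, so params is not nullable.

No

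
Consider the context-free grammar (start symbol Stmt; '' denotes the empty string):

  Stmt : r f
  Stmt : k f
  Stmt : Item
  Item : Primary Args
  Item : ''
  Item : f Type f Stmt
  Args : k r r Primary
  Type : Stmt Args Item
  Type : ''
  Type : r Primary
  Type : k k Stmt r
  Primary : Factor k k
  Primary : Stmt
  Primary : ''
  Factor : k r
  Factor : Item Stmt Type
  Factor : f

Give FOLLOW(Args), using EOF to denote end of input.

{ EOF, f, k, r }

In Item : Primary Args: Args is at the end, add FOLLOW(Item) = { EOF, f, k, r }.
In Type : Stmt Args Item: add FIRST(Item)\{''} = { f, k, r }.
  Since Item is nullable, also add FOLLOW(Type) = { f, k }.
Union: FOLLOW(Args) = { EOF, f, k, r }.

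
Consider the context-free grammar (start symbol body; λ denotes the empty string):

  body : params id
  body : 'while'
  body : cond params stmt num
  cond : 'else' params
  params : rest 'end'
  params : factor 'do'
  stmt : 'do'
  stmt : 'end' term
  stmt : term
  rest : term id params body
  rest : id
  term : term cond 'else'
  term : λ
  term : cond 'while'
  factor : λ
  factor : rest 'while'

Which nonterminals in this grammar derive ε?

Directly nullable (have an λ-production): term, factor.
stmt : term with every symbol nullable, so stmt is nullable.
No other nonterminal has a production whose RHS symbols are all nullable.

{ factor, stmt, term }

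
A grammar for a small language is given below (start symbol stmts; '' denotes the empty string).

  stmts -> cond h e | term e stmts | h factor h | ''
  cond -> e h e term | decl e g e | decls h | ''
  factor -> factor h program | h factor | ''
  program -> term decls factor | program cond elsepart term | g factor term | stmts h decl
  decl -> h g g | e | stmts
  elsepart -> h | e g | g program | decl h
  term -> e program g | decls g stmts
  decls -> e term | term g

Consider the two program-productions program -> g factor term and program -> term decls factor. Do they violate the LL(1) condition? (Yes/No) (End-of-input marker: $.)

No

FIRST(g factor term) = { g } and FIRST(term decls factor) = { e }.
The FIRST sets are disjoint and neither alternative is nullable — no conflict.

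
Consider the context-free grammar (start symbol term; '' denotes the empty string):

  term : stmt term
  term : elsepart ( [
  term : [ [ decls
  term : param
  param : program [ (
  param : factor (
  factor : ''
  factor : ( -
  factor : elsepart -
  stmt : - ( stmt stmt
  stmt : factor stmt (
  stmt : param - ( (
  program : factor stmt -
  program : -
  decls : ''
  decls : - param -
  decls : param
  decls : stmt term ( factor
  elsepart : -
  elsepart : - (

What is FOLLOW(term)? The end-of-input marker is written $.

term is the start symbol, so $ ∈ FOLLOW(term).
In term : stmt term: term is at the end, add FOLLOW(term) = { $, ( }.
In decls : stmt term ( factor: add FIRST(( factor) = { ( }.
Union: FOLLOW(term) = { $, ( }.

{ $, ( }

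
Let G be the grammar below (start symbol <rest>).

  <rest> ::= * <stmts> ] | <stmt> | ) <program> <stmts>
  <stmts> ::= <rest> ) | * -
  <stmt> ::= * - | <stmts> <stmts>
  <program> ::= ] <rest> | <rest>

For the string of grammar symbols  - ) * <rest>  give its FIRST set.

- is a terminal; add {-} and stop.

{ - }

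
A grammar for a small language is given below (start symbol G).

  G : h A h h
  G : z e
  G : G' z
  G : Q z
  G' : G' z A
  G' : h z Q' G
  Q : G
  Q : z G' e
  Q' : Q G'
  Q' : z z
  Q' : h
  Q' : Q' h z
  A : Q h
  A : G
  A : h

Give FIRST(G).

{ h, z }

G : h A h h contributes {h}.
G : z e contributes {z}.
From G : G' z: add FIRST(G') = { h }.
From G : Q z: add FIRST(Q) = { h, z }.
Union: FIRST(G) = { h, z }.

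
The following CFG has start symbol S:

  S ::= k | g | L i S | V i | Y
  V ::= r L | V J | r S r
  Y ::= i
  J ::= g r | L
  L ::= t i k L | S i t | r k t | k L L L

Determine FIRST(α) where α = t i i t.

t is a terminal; add {t} and stop.

{ t }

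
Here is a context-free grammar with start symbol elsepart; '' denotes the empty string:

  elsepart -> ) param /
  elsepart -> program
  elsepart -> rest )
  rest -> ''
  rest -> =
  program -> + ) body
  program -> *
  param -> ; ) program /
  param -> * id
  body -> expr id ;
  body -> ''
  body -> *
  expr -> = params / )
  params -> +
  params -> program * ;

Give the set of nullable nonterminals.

Directly nullable (have an ''-production): rest, body.
No other nonterminal has a production whose RHS symbols are all nullable.

{ body, rest }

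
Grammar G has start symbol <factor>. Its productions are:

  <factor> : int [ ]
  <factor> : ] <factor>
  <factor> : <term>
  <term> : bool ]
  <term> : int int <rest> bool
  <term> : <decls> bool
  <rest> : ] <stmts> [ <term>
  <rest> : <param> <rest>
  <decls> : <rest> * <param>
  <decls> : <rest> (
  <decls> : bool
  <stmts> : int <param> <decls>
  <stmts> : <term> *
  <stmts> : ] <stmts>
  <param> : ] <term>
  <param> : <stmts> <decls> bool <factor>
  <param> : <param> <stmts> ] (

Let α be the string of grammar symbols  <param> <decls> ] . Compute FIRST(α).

Add FIRST(<param>) = { ], bool, int }; <param> is not nullable, stop.

{ ], bool, int }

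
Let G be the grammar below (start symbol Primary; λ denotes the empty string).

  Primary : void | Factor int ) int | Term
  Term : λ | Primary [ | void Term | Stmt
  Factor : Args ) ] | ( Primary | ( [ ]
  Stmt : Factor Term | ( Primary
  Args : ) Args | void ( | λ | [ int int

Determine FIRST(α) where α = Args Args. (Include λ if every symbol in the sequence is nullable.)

{ ), [, void, λ }

Add FIRST(Args)\{λ} = { ), [, void }; Args is nullable, continue.
Add FIRST(Args)\{λ} = { ), [, void }; Args is nullable, continue.
Every symbol is nullable, so include λ.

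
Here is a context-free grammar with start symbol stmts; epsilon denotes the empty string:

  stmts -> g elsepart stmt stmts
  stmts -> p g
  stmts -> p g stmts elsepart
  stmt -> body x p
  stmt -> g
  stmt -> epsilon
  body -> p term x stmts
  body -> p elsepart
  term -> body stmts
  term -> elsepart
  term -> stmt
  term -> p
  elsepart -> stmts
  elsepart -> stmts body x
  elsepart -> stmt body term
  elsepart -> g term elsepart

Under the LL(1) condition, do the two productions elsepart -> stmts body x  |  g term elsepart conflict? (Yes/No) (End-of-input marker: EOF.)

FIRST(stmts body x) = { g, p } and FIRST(g term elsepart) = { g }.
Both contain g, so the two alternatives are not disjoint — LL(1) conflict.

Yes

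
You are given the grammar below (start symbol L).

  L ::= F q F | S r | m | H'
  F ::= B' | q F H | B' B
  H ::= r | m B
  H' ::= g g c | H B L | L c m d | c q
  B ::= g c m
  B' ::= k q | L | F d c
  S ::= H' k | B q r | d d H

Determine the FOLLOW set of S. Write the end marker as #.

{ r }

In L ::= S r: add FIRST(r) = { r }.
Union: FOLLOW(S) = { r }.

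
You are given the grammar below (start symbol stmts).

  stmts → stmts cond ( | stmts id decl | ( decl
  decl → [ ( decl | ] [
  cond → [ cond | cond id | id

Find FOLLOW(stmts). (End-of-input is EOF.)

{ EOF, [, id }

stmts is the start symbol, so EOF ∈ FOLLOW(stmts).
In stmts → stmts cond (: add FIRST(cond () = { [, id }.
In stmts → stmts id decl: add FIRST(id decl) = { id }.
Union: FOLLOW(stmts) = { EOF, [, id }.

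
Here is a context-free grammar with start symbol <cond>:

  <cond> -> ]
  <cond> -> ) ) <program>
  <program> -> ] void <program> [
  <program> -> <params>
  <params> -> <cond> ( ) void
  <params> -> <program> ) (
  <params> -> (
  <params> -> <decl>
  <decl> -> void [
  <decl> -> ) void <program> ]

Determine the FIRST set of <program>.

<program> -> ] void <program> [ contributes {]}.
From <program> -> <params>: add FIRST(<params>) = { (, ), ], void }.
Union: FIRST(<program>) = { (, ), ], void }.

{ (, ), ], void }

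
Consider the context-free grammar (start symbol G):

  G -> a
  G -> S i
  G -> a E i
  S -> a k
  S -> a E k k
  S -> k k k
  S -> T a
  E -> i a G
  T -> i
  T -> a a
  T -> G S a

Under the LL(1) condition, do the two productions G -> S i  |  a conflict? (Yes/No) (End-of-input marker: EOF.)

Yes

FIRST(S i) = { a, i, k } and FIRST(a) = { a }.
Both contain a, so the two alternatives are not disjoint — LL(1) conflict.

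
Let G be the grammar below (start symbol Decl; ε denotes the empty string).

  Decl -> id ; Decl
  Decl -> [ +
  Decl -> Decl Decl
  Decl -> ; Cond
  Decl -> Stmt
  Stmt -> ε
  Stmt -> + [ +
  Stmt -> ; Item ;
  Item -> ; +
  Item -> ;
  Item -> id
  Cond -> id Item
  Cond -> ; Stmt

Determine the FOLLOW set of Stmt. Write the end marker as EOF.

In Decl -> Stmt: Stmt is at the end, add FOLLOW(Decl) = { EOF, +, ;, [, id }.
In Cond -> ; Stmt: Stmt is at the end, add FOLLOW(Cond) = { EOF, +, ;, [, id }.
Union: FOLLOW(Stmt) = { EOF, +, ;, [, id }.

{ EOF, +, ;, [, id }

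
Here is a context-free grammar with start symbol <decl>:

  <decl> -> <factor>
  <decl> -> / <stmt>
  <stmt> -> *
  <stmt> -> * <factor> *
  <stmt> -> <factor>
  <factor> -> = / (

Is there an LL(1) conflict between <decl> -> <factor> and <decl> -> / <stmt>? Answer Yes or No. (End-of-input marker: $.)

No

FIRST(<factor>) = { = } and FIRST(/ <stmt>) = { / }.
The FIRST sets are disjoint and neither alternative is nullable — no conflict.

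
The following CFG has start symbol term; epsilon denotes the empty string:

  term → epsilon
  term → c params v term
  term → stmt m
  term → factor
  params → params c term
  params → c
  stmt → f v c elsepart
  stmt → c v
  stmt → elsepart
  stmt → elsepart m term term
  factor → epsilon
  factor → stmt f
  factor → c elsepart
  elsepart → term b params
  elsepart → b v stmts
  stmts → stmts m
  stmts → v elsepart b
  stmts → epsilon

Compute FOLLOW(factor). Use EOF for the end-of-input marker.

{ EOF, b, c, f, m, v }

In term → factor: factor is at the end, add FOLLOW(term) = { EOF, b, c, f, m, v }.
Union: FOLLOW(factor) = { EOF, b, c, f, m, v }.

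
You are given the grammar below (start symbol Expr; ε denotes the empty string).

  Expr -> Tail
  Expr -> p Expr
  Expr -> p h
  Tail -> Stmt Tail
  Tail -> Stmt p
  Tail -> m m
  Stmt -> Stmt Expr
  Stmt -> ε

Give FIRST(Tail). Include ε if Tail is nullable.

From Tail -> Stmt Tail: Stmt nullable, take FIRST(Stmt) ∪ FIRST(Tail) = { m, p }.
From Tail -> Stmt p: Stmt nullable, take FIRST(Stmt) ∪ {p} = { m, p }.
Tail -> m m contributes {m}.
Union: FIRST(Tail) = { m, p }.

{ m, p }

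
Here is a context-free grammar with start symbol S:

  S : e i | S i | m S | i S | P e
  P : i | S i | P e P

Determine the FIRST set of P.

{ e, i, m }

P : i contributes {i}.
From P : S i: add FIRST(S) = { e, i, m }.
From P : P e P: add FIRST(P) = { e, i, m }.
Union: FIRST(P) = { e, i, m }.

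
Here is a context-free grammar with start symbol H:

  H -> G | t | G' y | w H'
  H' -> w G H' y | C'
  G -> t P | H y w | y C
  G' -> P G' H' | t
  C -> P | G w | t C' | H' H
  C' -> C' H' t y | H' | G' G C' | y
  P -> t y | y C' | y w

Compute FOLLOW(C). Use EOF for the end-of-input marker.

In G -> y C: C is at the end, add FOLLOW(G) = { EOF, t, w, y }.
Union: FOLLOW(C) = { EOF, t, w, y }.

{ EOF, t, w, y }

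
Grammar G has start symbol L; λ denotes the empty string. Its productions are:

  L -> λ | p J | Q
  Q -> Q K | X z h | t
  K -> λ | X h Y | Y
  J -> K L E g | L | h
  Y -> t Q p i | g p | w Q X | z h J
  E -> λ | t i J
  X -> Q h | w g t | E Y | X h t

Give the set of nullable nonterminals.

{ E, J, K, L }

Directly nullable (have an λ-production): L, K, E.
J -> L with every symbol nullable, so J is nullable.
No other nonterminal has a production whose RHS symbols are all nullable.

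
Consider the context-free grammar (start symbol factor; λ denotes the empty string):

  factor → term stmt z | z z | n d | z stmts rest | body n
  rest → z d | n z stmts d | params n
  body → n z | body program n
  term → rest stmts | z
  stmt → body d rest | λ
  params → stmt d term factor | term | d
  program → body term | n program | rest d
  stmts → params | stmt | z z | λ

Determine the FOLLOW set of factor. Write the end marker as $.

factor is the start symbol, so $ ∈ FOLLOW(factor).
In params → stmt d term factor: factor is at the end, add FOLLOW(params) = { d, n, z }.
Union: FOLLOW(factor) = { $, d, n, z }.

{ $, d, n, z }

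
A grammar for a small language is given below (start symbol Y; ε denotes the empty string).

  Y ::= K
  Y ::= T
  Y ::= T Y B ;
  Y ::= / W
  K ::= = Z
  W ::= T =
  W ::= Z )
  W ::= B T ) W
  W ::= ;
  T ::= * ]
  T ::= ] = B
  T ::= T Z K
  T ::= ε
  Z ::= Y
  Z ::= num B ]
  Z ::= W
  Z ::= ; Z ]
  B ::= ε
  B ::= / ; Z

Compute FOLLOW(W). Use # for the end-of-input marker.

In Y ::= / W: W is at the end, add FOLLOW(Y) = { #, ), *, /, ;, =, ], num }.
In W ::= B T ) W: W is at the end, add FOLLOW(W) = { #, ), *, /, ;, =, ], num }.
In Z ::= W: W is at the end, add FOLLOW(Z) = { #, ), *, /, ;, =, ], num }.
Union: FOLLOW(W) = { #, ), *, /, ;, =, ], num }.

{ #, ), *, /, ;, =, ], num }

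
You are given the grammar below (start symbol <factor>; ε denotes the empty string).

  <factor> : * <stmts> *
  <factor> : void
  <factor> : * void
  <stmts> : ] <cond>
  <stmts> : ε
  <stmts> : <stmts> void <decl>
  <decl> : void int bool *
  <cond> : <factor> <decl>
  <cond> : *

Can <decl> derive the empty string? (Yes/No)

Nullable nonterminals: <stmts>.
No production of <decl> has an RHS whose symbols are all nullable, so <decl> is not nullable.

No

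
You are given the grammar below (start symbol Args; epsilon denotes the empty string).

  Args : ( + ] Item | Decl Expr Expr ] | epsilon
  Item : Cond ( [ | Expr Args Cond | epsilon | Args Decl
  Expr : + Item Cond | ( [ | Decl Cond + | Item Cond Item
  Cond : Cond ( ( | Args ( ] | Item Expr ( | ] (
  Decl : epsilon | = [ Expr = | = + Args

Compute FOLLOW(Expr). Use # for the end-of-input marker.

In Args : Decl Expr Expr ]: add FIRST(Expr ]) = { (, +, =, ] }.
In Args : Decl Expr Expr ]: add FIRST(]) = { ] }.
In Item : Expr Args Cond: add FIRST(Args Cond) = { (, +, =, ] }.
In Cond : Item Expr (: add FIRST(() = { ( }.
In Decl : = [ Expr =: add FIRST(=) = { = }.
Union: FOLLOW(Expr) = { (, +, =, ] }.

{ (, +, =, ] }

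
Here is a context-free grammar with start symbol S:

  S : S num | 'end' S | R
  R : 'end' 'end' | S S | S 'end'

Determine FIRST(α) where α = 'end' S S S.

{ 'end' }

'end' is a terminal; add {'end'} and stop.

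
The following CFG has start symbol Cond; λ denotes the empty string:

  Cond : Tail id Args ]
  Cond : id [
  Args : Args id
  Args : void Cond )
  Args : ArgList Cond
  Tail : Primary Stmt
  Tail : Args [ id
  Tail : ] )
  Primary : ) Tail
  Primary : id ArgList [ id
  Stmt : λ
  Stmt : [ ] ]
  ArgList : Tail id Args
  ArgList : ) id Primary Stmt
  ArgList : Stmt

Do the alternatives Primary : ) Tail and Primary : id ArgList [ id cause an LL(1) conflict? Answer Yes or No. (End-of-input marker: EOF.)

No

FIRST() Tail) = { ) } and FIRST(id ArgList [ id) = { id }.
The FIRST sets are disjoint and neither alternative is nullable — no conflict.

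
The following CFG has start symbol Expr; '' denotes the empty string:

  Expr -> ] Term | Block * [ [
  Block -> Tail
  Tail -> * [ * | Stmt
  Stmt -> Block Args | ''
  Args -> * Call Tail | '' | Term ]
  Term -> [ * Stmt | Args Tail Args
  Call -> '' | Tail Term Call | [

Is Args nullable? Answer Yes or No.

Args has an ''-production, so Args ⇒ ''.

Yes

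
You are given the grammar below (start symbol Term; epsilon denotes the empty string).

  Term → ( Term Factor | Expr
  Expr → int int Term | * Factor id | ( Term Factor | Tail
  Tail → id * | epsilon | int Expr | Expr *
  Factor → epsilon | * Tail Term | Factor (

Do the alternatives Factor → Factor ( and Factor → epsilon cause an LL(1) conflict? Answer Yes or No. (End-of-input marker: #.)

FIRST(Factor () = { (, * } and FIRST(epsilon) = { epsilon }.
The second alternative is nullable and FOLLOW(Factor) = { #, (, *, id, int } shares ( with FIRST of the first — conflict.

Yes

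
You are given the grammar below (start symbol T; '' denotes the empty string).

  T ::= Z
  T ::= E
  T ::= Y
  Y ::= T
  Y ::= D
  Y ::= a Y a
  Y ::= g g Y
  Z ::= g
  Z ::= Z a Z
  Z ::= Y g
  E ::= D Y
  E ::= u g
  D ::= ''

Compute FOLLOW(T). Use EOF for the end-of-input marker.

{ EOF, a, g }

T is the start symbol, so EOF ∈ FOLLOW(T).
In Y ::= T: T is at the end, add FOLLOW(Y) = { EOF, a, g }.
Union: FOLLOW(T) = { EOF, a, g }.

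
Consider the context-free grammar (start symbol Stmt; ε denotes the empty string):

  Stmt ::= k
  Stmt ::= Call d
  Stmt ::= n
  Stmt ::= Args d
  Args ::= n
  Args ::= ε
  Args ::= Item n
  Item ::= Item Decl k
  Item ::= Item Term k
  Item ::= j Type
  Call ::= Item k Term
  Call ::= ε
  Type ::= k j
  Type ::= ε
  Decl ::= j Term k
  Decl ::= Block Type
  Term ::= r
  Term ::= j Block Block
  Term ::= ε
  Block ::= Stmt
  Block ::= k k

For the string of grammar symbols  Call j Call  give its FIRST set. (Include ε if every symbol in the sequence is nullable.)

{ j }

Add FIRST(Call)\{ε} = { j }; Call is nullable, continue.
j is a terminal; add {j} and stop.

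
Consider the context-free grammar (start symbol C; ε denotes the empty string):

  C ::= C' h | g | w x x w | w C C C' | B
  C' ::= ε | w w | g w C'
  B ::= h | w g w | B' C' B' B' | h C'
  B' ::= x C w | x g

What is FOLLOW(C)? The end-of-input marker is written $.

C is the start symbol, so $ ∈ FOLLOW(C).
In C ::= w C C C': add FIRST(C C') = { g, h, w, x }.
In C ::= w C C C': add FIRST(C')\{ε} = { g, w }.
  Since C' is nullable, also add FOLLOW(C) = { $, g, h, w, x }.
In B' ::= x C w: add FIRST(w) = { w }.
Union: FOLLOW(C) = { $, g, h, w, x }.

{ $, g, h, w, x }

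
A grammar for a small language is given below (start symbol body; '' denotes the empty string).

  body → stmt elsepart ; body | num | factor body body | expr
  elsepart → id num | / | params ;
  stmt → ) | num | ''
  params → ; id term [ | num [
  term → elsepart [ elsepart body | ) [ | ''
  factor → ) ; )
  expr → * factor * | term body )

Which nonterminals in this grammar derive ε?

{ stmt, term }

Directly nullable (have an ''-production): stmt, term.
No other nonterminal has a production whose RHS symbols are all nullable.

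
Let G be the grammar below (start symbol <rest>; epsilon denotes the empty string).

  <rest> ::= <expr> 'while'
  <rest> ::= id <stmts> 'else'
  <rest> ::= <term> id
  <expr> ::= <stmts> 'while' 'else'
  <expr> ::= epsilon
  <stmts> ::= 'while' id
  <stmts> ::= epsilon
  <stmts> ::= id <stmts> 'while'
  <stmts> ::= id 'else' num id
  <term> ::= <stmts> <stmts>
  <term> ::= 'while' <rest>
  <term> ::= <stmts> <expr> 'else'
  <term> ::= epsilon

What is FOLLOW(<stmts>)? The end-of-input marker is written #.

{ 'else', 'while', id }

In <rest> ::= id <stmts> 'else': add FIRST('else') = { 'else' }.
In <expr> ::= <stmts> 'while' 'else': add FIRST('while' 'else') = { 'while' }.
In <stmts> ::= id <stmts> 'while': add FIRST('while') = { 'while' }.
In <term> ::= <stmts> <stmts>: add FIRST(<stmts>)\{epsilon} = { 'while', id }.
  Since <stmts> is nullable, also add FOLLOW(<term>) = { id }.
In <term> ::= <stmts> <stmts>: <stmts> is at the end, add FOLLOW(<term>) = { id }.
In <term> ::= <stmts> <expr> 'else': add FIRST(<expr> 'else') = { 'else', 'while', id }.
Union: FOLLOW(<stmts>) = { 'else', 'while', id }.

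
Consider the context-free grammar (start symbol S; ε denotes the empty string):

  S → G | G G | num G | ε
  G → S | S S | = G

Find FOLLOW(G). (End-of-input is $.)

{ $, =, num }

In S → G: G is at the end, add FOLLOW(S) = { $, =, num }.
In S → G G: add FIRST(G)\{ε} = { =, num }.
  Since G is nullable, also add FOLLOW(S) = { $, =, num }.
In S → G G: G is at the end, add FOLLOW(S) = { $, =, num }.
In S → num G: G is at the end, add FOLLOW(S) = { $, =, num }.
In G → = G: G is at the end, add FOLLOW(G) = { $, =, num }.
Union: FOLLOW(G) = { $, =, num }.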